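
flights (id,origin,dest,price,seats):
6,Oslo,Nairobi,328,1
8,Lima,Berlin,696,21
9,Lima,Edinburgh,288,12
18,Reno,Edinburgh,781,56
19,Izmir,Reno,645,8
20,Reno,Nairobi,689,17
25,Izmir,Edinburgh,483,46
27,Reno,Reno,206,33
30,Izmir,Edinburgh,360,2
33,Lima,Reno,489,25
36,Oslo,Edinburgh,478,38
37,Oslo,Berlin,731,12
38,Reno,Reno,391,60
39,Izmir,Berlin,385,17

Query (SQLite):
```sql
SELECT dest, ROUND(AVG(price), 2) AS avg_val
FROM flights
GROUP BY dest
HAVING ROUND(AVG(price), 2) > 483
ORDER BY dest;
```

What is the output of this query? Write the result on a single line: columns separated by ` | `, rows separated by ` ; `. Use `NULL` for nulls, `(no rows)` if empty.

Partition flights by dest; compute ROUND(AVG(price), 2) within each group.
HAVING: keep groups where ROUND(AVG(price), 2) > 483.
  Berlin: ids {8, 37, 39} → ROUND(AVG(price), 2)=604
  Edinburgh: ids {9, 18, 25, 30, 36} → ROUND(AVG(price), 2)=478
  Nairobi: ids {6, 20} → ROUND(AVG(price), 2)=508.5
  Reno: ids {19, 27, 33, 38} → ROUND(AVG(price), 2)=432.75

Berlin | 604 ; Nairobi | 508.5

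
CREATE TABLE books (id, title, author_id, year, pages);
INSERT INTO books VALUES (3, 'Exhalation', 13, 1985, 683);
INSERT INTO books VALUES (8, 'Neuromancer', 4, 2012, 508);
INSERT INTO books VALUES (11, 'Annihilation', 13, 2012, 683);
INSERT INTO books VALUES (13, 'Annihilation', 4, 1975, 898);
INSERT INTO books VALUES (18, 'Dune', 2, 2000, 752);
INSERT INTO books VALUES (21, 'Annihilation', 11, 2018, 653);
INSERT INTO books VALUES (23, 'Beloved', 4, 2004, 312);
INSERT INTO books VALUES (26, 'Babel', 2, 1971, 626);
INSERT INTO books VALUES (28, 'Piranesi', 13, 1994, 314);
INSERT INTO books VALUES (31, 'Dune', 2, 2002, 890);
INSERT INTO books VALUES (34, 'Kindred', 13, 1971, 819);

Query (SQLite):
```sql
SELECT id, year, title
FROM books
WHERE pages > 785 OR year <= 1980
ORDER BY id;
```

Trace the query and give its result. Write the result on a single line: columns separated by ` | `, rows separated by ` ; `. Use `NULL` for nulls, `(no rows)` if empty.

13 | 1975 | Annihilation ; 26 | 1971 | Babel ; 31 | 2002 | Dune ; 34 | 1971 | Kindred

pages > 785: ids {13, 31, 34}
year <= 1980: ids {13, 26, 34}
Combine with OR.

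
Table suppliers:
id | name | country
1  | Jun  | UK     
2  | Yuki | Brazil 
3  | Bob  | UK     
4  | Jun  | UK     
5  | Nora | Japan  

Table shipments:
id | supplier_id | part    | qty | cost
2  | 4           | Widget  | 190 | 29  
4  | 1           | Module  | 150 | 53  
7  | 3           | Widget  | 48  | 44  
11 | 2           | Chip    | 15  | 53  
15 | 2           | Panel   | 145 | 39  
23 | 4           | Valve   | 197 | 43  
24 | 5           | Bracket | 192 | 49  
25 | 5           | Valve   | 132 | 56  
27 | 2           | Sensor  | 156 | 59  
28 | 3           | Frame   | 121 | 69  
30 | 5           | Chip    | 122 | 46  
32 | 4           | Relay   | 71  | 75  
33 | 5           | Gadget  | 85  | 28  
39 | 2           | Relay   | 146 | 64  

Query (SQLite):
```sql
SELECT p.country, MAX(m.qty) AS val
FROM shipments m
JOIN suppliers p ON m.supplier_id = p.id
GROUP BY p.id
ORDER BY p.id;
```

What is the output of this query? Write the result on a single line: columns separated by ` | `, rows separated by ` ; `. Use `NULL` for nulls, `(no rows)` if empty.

Join each shipments row to its suppliers via supplier_id.
Group joined rows by suppliers.id; compute MAX(m.qty) per group.
  1: ids {4} → MAX(m.qty)=150
  2: ids {11, 15, 27, 39} → MAX(m.qty)=156
  3: ids {7, 28} → MAX(m.qty)=121
  4: ids {2, 23, 32} → MAX(m.qty)=197
  5: ids {24, 25, 30, 33} → MAX(m.qty)=192

UK | 150 ; Brazil | 156 ; UK | 121 ; UK | 197 ; Japan | 192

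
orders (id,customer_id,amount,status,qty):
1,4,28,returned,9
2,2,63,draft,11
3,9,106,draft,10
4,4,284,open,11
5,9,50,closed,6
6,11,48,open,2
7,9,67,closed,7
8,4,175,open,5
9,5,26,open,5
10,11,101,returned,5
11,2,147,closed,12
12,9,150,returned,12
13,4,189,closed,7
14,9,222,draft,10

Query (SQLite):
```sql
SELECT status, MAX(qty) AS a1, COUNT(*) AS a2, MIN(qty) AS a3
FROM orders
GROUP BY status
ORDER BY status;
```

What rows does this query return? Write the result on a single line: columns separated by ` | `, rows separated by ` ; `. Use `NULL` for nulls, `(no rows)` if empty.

Group orders by status.
Per group compute: MAX(qty), COUNT(*), MIN(qty).
  closed: ids {5, 7, 11, 13} → MAX(qty)=12, COUNT(*)=4, MIN(qty)=6
  draft: ids {2, 3, 14} → MAX(qty)=11, COUNT(*)=3, MIN(qty)=10
  open: ids {4, 6, 8, 9} → MAX(qty)=11, COUNT(*)=4, MIN(qty)=2
  returned: ids {1, 10, 12} → MAX(qty)=12, COUNT(*)=3, MIN(qty)=5

closed | 12 | 4 | 6 ; draft | 11 | 3 | 10 ; open | 11 | 4 | 2 ; returned | 12 | 3 | 5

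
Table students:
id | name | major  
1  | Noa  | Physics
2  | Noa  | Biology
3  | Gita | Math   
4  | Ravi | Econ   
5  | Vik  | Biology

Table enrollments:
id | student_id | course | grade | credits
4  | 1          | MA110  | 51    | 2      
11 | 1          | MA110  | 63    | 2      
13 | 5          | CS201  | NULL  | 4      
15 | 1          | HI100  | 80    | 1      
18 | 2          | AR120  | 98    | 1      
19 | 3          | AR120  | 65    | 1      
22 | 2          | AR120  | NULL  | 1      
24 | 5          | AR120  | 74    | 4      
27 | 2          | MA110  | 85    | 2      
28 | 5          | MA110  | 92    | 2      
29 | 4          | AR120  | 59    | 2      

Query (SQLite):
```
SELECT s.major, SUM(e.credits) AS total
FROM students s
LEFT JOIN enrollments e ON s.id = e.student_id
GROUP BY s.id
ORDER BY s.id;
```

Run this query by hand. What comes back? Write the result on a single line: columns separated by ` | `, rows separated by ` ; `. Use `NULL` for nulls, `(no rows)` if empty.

LEFT JOIN keeps every students row; unmatched ones get NULL for enrollments columns.
Group by students.id and compute SUM(e.credits). SUM over an all-NULL group is NULL.
  1: ids {4, 11, 15} → SUM(e.credits)=5
  2: ids {18, 22, 27} → SUM(e.credits)=4
  3: ids {19} → SUM(e.credits)=1
  4: ids {29} → SUM(e.credits)=2
  5: ids {13, 24, 28} → SUM(e.credits)=10

Physics | 5 ; Biology | 4 ; Math | 1 ; Econ | 2 ; Biology | 10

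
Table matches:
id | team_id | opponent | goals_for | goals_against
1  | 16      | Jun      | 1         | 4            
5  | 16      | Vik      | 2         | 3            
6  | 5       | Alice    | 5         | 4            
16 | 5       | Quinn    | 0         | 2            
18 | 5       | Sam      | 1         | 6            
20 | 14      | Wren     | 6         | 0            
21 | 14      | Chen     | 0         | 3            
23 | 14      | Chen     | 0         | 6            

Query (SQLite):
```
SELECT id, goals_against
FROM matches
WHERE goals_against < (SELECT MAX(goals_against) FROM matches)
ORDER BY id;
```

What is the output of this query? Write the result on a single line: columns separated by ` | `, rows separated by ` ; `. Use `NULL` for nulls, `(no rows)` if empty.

1 | 4 ; 5 | 3 ; 6 | 4 ; 16 | 2 ; 20 | 0 ; 21 | 3

Scalar subquery: MAX(goals_against) over all matches rows = 6.
Keep rows where goals_against < that value.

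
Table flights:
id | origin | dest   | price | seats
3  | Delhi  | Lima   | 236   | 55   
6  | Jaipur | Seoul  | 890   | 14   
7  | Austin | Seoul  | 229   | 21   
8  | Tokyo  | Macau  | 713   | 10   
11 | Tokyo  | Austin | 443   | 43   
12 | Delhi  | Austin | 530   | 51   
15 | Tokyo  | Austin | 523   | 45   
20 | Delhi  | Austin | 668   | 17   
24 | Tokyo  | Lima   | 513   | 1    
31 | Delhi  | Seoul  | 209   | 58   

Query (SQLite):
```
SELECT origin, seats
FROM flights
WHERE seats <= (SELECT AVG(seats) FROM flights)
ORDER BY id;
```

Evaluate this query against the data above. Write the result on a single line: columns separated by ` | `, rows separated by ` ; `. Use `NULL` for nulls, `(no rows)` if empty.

Scalar subquery: AVG(seats) over all flights rows = 31.5.
Keep rows where seats <= that value.

Jaipur | 14 ; Austin | 21 ; Tokyo | 10 ; Delhi | 17 ; Tokyo | 1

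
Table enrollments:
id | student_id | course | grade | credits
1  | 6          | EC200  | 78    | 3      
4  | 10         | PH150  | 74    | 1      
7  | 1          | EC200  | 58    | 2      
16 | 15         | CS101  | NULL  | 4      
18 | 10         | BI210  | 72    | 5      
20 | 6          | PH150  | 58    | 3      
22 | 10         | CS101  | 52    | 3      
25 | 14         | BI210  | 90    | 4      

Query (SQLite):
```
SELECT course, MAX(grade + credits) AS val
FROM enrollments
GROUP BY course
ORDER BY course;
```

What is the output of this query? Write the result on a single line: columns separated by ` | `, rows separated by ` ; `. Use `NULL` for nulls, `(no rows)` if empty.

BI210 | 94 ; CS101 | 55 ; EC200 | 81 ; PH150 | 75

For each row compute grade + credits.
Group by course; take MAX of the expression per group.
  BI210: ids {18, 25} → MAX(grade + credits)=94
  CS101: ids {16, 22} → MAX(grade + credits)=55
  EC200: ids {1, 7} → MAX(grade + credits)=81
  PH150: ids {4, 20} → MAX(grade + credits)=75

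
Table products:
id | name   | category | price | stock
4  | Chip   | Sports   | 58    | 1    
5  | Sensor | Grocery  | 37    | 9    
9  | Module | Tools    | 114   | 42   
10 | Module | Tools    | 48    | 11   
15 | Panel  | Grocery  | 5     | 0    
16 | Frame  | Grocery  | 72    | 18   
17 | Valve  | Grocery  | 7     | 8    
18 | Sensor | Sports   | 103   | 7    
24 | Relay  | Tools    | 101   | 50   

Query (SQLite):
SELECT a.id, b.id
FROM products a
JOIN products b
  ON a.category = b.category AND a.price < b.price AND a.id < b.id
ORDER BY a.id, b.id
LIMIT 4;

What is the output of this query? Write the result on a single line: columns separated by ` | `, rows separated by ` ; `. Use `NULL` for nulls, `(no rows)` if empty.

4 | 18 ; 5 | 16 ; 10 | 24 ; 15 | 16

Pairs (a,b) with same category, a.price < b.price, a.id < b.id.
category groups: Grocery:{5,15,16,17} Sports:{4,18} Tools:{9,10,24}
Ordered by (a.id, b.id); first 4.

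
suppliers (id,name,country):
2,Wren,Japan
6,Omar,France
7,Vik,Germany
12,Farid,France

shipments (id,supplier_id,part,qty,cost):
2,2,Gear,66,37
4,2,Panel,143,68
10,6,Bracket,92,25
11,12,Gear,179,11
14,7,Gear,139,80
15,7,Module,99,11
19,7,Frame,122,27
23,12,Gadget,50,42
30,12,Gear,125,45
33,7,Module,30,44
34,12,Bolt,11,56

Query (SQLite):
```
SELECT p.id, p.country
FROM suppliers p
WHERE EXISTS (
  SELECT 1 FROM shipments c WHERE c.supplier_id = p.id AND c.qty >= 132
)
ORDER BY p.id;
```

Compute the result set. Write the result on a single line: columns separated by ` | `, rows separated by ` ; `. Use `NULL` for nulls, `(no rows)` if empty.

2 | Japan ; 7 | Germany ; 12 | France

For each suppliers row, check whether any shipments with matching supplier_id has qty >= 132.
Keep rows where that is true.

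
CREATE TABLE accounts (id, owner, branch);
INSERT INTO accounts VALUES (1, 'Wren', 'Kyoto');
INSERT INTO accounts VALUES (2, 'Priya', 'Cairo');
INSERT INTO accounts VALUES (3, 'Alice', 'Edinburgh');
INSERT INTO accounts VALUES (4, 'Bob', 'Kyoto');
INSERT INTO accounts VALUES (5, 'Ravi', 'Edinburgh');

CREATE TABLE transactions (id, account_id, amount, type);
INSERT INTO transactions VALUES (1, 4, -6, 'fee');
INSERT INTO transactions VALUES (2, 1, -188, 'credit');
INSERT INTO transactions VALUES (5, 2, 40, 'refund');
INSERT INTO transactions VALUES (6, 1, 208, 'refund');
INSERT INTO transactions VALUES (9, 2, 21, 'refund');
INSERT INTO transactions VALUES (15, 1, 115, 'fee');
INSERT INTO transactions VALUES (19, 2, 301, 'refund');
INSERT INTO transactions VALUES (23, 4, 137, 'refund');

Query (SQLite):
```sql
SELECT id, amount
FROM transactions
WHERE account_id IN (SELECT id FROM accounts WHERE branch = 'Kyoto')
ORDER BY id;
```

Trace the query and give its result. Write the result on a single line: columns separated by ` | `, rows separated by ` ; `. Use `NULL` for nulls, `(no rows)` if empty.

1 | -6 ; 2 | -188 ; 6 | 208 ; 15 | 115 ; 23 | 137

Inner query: accounts.id where branch = 'Kyoto'.
Outer: keep transactions rows whose account_id is in that set.
Inner query → {1, 4}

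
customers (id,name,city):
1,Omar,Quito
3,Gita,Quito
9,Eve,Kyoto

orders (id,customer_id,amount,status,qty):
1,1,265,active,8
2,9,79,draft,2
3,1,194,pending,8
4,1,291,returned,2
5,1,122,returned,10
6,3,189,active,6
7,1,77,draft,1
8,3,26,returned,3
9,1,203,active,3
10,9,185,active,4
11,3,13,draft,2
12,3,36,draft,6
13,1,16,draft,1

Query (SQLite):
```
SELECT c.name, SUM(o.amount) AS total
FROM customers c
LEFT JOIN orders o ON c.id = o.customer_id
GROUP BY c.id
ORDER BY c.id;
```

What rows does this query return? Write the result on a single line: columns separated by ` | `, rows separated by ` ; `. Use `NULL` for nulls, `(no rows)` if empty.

Omar | 1168 ; Gita | 264 ; Eve | 264

LEFT JOIN keeps every customers row; unmatched ones get NULL for orders columns.
Group by customers.id and compute SUM(o.amount). SUM over an all-NULL group is NULL.
  1: ids {1, 3, 4, 5, 7, 9, 13} → SUM(o.amount)=1168
  3: ids {6, 8, 11, 12} → SUM(o.amount)=264
  9: ids {2, 10} → SUM(o.amount)=264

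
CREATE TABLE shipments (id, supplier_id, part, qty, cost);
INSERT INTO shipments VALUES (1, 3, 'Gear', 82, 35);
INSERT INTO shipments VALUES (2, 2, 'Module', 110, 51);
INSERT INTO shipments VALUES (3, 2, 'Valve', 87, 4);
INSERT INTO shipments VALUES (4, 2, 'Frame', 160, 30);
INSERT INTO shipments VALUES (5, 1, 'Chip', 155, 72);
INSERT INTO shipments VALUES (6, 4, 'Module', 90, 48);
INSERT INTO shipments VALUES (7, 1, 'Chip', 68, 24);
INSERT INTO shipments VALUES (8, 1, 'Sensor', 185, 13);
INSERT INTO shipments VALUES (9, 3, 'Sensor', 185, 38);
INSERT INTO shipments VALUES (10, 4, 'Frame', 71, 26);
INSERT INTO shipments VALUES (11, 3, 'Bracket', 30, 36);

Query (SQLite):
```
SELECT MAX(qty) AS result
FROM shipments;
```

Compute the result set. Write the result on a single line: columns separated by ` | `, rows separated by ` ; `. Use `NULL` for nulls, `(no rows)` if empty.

185

All qty values: [82, 110, 87, 160, 155, 90, 68, 185, 185, 71, 30].
MAX of non-NULL values = 185.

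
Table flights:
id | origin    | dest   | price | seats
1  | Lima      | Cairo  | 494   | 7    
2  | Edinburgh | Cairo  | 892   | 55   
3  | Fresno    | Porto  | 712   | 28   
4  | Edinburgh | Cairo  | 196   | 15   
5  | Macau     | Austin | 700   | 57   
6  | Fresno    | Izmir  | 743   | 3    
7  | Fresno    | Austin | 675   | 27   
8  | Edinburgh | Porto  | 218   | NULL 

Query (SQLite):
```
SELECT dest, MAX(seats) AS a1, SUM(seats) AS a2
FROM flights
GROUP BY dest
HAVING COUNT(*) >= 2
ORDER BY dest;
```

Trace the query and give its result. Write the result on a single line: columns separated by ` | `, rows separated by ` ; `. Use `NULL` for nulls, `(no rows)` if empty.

Austin | 57 | 84 ; Cairo | 55 | 77 ; Porto | 28 | 28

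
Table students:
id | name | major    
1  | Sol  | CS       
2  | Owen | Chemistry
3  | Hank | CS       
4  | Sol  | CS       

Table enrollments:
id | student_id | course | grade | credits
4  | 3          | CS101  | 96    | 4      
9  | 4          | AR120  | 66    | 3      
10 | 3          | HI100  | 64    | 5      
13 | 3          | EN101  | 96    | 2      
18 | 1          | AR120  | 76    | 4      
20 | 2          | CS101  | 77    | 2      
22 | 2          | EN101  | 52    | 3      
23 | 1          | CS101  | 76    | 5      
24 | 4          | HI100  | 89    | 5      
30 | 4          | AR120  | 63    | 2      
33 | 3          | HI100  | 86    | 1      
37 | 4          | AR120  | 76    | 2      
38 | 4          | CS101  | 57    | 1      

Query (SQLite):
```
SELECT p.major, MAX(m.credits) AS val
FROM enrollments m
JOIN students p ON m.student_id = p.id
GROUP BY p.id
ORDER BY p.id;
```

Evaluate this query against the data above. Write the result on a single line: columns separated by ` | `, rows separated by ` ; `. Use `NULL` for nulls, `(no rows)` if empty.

Join each enrollments row to its students via student_id.
Group joined rows by students.id; compute MAX(m.credits) per group.
  1: ids {18, 23} → MAX(m.credits)=5
  2: ids {20, 22} → MAX(m.credits)=3
  3: ids {4, 10, 13, 33} → MAX(m.credits)=5
  4: ids {9, 24, 30, 37, 38} → MAX(m.credits)=5

CS | 5 ; Chemistry | 3 ; CS | 5 ; CS | 5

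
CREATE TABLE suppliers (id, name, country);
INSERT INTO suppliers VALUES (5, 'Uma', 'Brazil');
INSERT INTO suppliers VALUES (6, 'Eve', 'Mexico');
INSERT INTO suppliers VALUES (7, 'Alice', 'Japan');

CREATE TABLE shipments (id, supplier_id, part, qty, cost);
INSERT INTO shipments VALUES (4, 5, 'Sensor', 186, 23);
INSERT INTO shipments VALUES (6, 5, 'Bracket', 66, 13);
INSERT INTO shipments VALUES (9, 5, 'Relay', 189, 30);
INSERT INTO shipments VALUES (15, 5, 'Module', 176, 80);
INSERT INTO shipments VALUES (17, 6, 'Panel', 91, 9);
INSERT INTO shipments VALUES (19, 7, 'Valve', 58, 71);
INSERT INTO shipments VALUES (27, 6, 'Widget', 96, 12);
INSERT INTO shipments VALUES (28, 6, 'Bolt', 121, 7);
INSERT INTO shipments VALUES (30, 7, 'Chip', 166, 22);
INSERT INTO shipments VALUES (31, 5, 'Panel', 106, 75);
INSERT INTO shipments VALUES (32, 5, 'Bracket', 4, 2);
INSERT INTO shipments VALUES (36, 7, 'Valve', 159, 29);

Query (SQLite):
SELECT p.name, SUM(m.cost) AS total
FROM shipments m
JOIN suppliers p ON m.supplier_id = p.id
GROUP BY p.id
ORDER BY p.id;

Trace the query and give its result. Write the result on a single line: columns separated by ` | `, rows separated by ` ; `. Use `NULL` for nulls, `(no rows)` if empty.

Uma | 223 ; Eve | 28 ; Alice | 122

Join each shipments row to its suppliers via supplier_id.
Group joined rows by suppliers.id; compute SUM(m.cost) per group.
  5: ids {4, 6, 9, 15, 31, 32} → SUM(m.cost)=223
  6: ids {17, 27, 28} → SUM(m.cost)=28
  7: ids {19, 30, 36} → SUM(m.cost)=122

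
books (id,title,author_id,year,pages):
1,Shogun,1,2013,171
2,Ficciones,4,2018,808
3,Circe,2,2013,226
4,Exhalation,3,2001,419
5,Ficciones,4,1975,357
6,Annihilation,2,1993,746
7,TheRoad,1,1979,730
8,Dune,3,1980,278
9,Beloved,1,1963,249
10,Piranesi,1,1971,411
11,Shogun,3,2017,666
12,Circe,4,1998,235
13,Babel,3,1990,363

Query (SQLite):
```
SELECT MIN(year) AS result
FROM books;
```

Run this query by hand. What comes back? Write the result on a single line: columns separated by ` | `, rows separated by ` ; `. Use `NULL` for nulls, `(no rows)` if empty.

1963

All year values: [2013, 2018, 2013, 2001, 1975, 1993, 1979, 1980, 1963, 1971, 2017, 1998, 1990].
MIN of non-NULL values = 1963.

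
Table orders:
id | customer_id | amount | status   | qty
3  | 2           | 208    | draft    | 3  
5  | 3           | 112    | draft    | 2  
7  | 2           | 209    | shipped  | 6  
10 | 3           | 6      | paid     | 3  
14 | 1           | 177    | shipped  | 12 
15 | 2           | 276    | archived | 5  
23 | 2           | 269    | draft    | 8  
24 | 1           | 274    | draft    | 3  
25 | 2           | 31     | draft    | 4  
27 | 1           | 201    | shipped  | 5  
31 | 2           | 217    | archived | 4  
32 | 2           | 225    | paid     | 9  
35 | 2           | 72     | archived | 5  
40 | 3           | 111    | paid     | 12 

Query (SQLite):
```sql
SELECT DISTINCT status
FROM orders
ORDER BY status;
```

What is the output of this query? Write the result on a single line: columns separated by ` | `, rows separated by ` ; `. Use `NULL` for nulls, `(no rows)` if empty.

Collect distinct status values from orders.

archived ; draft ; paid ; shipped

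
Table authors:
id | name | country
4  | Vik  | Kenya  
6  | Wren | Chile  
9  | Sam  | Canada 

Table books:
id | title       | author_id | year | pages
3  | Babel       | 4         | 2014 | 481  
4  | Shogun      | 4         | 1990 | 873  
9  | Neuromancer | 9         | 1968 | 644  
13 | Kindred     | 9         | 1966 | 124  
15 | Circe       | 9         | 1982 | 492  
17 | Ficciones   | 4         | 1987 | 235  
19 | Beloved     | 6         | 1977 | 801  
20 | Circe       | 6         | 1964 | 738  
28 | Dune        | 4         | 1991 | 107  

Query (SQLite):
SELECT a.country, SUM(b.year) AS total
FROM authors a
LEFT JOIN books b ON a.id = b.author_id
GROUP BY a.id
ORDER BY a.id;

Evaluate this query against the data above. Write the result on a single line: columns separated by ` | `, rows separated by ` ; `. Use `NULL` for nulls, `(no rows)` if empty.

Kenya | 7982 ; Chile | 3941 ; Canada | 5916

LEFT JOIN keeps every authors row; unmatched ones get NULL for books columns.
Group by authors.id and compute SUM(b.year). SUM over an all-NULL group is NULL.
  4: ids {3, 4, 17, 28} → SUM(b.year)=7982
  6: ids {19, 20} → SUM(b.year)=3941
  9: ids {9, 13, 15} → SUM(b.year)=5916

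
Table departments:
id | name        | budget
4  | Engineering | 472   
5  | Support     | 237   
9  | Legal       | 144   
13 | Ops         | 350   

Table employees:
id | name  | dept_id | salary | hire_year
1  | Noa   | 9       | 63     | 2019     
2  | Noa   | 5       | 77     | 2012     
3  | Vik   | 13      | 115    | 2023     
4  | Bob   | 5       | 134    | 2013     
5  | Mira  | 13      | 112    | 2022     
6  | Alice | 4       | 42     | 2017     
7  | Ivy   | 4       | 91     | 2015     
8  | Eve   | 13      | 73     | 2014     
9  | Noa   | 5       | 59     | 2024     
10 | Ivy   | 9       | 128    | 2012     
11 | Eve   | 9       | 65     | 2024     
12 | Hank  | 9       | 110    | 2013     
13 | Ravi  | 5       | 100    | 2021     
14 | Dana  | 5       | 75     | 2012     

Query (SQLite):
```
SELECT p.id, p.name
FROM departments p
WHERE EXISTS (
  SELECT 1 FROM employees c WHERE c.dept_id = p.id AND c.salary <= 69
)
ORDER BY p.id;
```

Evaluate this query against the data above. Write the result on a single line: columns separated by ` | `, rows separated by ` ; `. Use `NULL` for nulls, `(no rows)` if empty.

4 | Engineering ; 5 | Support ; 9 | Legal

For each departments row, check whether any employees with matching dept_id has salary <= 69.
Keep rows where that is true.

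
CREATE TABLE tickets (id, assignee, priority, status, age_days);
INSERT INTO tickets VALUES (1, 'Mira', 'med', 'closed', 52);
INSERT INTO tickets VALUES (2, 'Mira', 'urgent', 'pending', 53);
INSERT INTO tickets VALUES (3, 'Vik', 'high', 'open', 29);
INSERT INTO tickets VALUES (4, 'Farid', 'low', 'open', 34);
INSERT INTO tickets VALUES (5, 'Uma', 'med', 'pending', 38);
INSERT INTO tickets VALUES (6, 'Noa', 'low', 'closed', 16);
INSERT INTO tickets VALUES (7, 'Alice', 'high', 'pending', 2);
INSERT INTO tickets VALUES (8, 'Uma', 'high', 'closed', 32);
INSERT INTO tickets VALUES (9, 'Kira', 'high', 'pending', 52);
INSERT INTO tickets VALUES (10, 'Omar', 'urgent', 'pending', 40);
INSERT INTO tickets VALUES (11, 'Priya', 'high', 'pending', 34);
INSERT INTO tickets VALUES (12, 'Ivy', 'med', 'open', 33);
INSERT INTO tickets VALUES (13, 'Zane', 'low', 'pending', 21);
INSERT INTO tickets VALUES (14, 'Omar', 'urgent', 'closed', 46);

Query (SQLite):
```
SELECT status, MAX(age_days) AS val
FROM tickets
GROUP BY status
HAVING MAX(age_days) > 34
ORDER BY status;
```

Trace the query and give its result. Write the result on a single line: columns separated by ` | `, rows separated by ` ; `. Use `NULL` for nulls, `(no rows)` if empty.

Partition tickets by status; compute MAX(age_days) within each group.
HAVING: keep groups where MAX(age_days) > 34.
  closed: ids {1, 6, 8, 14} → MAX(age_days)=52
  open: ids {3, 4, 12} → MAX(age_days)=34
  pending: ids {2, 5, 7, 9, 10, 11, 13} → MAX(age_days)=53

closed | 52 ; pending | 53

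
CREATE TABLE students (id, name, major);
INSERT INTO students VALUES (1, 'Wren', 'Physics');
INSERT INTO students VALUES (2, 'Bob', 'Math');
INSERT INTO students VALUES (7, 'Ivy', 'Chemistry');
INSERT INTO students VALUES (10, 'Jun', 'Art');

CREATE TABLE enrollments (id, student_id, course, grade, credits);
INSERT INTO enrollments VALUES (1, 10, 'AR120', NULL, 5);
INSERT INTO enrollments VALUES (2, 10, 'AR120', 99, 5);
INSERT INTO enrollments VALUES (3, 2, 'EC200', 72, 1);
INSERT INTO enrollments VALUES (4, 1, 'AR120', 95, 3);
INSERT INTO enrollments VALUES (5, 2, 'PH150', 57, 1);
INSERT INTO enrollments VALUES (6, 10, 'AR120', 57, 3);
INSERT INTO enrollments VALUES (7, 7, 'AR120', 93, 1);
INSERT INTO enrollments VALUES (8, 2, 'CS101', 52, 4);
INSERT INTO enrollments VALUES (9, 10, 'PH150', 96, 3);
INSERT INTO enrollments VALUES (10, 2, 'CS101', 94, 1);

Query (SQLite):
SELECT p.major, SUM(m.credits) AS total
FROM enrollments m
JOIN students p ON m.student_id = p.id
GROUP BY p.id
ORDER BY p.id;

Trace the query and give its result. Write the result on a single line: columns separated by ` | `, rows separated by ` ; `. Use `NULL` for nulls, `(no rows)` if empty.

Physics | 3 ; Math | 7 ; Chemistry | 1 ; Art | 16

Join each enrollments row to its students via student_id.
Group joined rows by students.id; compute SUM(m.credits) per group.
  1: ids {4} → SUM(m.credits)=3
  2: ids {3, 5, 8, 10} → SUM(m.credits)=7
  7: ids {7} → SUM(m.credits)=1
  10: ids {1, 2, 6, 9} → SUM(m.credits)=16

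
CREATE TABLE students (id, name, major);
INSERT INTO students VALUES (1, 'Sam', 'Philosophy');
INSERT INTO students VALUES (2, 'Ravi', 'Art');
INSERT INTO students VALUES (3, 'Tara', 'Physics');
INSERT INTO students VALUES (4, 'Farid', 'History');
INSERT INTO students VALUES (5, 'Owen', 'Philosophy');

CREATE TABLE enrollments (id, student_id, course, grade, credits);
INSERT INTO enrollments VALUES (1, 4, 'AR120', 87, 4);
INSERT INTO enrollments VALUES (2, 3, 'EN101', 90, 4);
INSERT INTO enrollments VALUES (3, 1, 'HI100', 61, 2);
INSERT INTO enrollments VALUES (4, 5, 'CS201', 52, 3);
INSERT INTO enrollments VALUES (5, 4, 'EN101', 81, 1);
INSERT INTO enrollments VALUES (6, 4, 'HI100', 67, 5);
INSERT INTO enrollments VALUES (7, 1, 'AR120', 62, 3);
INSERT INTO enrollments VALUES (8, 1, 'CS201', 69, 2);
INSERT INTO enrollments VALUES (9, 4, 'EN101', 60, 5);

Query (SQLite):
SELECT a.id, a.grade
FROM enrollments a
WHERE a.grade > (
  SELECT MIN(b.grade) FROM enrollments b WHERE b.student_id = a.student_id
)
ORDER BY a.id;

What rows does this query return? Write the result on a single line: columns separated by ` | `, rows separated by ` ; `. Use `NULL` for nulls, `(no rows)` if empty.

For each enrollments row a, compute MIN(grade) over rows sharing a.student_id.
Keep row a if a.grade > that per-group MIN.
  student_id=1: MIN(grade) = 61
  student_id=3: MIN(grade) = 90
  student_id=4: MIN(grade) = 60
  student_id=5: MIN(grade) = 52

1 | 87 ; 5 | 81 ; 6 | 67 ; 7 | 62 ; 8 | 69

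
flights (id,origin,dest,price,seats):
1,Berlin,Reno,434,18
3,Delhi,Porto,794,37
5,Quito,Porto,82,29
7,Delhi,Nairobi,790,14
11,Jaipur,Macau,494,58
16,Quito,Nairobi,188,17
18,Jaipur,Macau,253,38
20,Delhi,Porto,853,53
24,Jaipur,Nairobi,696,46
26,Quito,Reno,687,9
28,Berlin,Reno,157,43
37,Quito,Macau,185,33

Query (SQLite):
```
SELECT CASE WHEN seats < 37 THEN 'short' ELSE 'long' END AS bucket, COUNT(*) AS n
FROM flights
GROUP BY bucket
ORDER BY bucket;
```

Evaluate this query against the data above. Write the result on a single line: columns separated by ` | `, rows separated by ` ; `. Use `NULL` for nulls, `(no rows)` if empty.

long | 6 ; short | 6

Bucket rows by seats < 37 → 'short' else 'long'; count each bucket.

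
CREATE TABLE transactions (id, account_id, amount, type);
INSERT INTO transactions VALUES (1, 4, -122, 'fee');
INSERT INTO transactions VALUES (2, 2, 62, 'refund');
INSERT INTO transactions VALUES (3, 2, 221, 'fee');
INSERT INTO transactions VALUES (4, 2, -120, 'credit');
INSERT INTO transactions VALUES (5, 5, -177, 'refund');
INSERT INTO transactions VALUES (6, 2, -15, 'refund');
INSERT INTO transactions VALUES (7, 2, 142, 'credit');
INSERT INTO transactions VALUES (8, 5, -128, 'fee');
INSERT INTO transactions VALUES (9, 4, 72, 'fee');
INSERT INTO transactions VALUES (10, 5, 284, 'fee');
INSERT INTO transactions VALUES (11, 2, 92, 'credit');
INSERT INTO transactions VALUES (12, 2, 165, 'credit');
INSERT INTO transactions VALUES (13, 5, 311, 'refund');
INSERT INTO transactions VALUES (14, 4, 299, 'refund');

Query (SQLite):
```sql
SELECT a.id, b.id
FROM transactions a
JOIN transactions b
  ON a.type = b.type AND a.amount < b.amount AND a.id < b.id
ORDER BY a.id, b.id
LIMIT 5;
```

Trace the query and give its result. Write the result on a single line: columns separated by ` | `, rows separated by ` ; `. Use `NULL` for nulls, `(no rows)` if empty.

1 | 3 ; 1 | 9 ; 1 | 10 ; 2 | 13 ; 2 | 14

Pairs (a,b) with same type, a.amount < b.amount, a.id < b.id.
type groups: credit:{4,7,11,12} fee:{1,3,8,9,10} refund:{2,5,6,13,14}
Ordered by (a.id, b.id); first 5.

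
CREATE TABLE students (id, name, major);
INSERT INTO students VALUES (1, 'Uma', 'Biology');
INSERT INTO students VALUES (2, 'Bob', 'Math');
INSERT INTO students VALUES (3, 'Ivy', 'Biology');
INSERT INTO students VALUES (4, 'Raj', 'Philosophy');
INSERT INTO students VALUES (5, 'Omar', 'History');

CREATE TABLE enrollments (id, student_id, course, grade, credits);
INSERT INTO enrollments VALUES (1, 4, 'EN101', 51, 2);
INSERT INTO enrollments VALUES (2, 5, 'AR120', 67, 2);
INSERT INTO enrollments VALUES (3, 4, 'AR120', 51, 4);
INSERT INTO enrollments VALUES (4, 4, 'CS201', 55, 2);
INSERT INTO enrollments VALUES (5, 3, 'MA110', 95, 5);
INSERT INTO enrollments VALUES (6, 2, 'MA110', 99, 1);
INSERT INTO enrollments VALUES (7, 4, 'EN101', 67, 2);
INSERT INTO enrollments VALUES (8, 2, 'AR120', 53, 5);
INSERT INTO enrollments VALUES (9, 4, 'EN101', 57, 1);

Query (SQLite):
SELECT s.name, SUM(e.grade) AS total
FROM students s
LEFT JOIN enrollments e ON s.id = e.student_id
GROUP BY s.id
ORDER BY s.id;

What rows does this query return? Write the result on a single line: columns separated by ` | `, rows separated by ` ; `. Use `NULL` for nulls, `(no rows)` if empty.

LEFT JOIN keeps every students row; unmatched ones get NULL for enrollments columns.
Group by students.id and compute SUM(e.grade). SUM over an all-NULL group is NULL.
  1: ids {—} → SUM(e.grade)=NULL
  2: ids {6, 8} → SUM(e.grade)=152
  3: ids {5} → SUM(e.grade)=95
  4: ids {1, 3, 4, 7, 9} → SUM(e.grade)=281
  5: ids {2} → SUM(e.grade)=67

Uma | NULL ; Bob | 152 ; Ivy | 95 ; Raj | 281 ; Omar | 67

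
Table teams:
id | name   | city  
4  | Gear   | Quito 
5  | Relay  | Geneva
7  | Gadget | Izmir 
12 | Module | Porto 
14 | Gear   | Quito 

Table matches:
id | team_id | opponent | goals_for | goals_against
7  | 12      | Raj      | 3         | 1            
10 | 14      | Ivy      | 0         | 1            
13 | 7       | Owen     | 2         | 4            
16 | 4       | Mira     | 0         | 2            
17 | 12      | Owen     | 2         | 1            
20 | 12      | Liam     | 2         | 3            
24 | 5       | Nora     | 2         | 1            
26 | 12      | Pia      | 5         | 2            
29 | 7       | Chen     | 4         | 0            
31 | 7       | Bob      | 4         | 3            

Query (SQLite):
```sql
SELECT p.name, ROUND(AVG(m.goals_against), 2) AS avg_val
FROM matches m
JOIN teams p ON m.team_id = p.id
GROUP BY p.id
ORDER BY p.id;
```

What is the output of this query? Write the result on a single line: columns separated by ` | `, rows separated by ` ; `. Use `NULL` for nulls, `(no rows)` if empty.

Gear | 2 ; Relay | 1 ; Gadget | 2.33 ; Module | 1.75 ; Gear | 1

Join each matches row to its teams via team_id.
Group joined rows by teams.id; compute ROUND(AVG(m.goals_against), 2) per group.
  4: ids {16} → ROUND(AVG(m.goals_against), 2)=2
  5: ids {24} → ROUND(AVG(m.goals_against), 2)=1
  7: ids {13, 29, 31} → ROUND(AVG(m.goals_against), 2)=2.33
  12: ids {7, 17, 20, 26} → ROUND(AVG(m.goals_against), 2)=1.75
  14: ids {10} → ROUND(AVG(m.goals_against), 2)=1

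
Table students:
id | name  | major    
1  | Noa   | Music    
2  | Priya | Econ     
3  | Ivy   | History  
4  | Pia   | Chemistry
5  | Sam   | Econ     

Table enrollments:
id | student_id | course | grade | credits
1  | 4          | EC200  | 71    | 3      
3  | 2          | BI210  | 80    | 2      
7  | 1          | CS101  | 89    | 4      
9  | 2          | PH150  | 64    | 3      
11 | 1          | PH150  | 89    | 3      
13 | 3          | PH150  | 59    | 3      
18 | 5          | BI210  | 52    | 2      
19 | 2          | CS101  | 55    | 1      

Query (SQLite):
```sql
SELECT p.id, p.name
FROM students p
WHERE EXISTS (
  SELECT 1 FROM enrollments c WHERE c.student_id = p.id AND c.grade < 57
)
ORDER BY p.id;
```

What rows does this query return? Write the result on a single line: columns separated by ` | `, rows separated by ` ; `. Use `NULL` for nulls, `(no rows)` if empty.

2 | Priya ; 5 | Sam

For each students row, check whether any enrollments with matching student_id has grade < 57.
Keep rows where that is true.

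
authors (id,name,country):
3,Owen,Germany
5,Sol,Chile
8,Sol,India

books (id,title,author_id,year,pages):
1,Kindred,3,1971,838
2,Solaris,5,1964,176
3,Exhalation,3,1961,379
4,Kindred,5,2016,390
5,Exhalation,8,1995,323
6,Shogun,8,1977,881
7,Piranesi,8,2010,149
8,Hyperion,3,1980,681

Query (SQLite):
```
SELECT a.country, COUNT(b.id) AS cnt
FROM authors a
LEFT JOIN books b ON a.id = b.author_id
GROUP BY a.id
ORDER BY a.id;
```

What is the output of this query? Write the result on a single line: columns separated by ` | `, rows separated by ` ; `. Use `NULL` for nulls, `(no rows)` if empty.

Germany | 3 ; Chile | 2 ; India | 3

LEFT JOIN keeps every authors row; unmatched ones get NULL for books columns.
Group by authors.id and compute COUNT(b.id). COUNT(col) of an all-NULL group is 0.
  3: ids {1, 3, 8} → COUNT(b.id)=3
  5: ids {2, 4} → COUNT(b.id)=2
  8: ids {5, 6, 7} → COUNT(b.id)=3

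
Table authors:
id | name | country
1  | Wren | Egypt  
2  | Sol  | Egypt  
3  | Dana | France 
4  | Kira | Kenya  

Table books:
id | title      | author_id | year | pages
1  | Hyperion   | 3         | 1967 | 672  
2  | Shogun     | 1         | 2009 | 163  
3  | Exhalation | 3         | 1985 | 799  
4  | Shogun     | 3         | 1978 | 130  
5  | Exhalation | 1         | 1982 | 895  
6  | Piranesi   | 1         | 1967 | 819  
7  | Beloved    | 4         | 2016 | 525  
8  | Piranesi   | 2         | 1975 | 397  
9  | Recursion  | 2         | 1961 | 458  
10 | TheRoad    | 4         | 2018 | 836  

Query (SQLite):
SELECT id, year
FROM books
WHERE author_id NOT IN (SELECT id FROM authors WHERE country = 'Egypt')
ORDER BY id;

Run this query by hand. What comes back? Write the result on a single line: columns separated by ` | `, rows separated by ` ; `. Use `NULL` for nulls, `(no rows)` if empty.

1 | 1967 ; 3 | 1985 ; 4 | 1978 ; 7 | 2016 ; 10 | 2018

Inner query: authors.id where country = 'Egypt'.
Outer: keep books rows whose author_id is not in that set.
Inner query → {1, 2}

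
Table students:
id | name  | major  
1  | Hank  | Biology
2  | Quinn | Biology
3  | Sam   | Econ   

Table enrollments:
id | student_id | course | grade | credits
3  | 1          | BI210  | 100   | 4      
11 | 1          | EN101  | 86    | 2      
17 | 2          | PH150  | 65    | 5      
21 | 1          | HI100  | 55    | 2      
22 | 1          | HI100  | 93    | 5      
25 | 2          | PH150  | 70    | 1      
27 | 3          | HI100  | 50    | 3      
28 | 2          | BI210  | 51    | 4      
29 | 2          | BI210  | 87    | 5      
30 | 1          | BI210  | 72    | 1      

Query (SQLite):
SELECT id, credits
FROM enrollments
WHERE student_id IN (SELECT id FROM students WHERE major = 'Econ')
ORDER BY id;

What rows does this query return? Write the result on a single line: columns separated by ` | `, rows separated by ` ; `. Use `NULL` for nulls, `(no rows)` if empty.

27 | 3

Inner query: students.id where major = 'Econ'.
Outer: keep enrollments rows whose student_id is in that set.
Inner query → {3}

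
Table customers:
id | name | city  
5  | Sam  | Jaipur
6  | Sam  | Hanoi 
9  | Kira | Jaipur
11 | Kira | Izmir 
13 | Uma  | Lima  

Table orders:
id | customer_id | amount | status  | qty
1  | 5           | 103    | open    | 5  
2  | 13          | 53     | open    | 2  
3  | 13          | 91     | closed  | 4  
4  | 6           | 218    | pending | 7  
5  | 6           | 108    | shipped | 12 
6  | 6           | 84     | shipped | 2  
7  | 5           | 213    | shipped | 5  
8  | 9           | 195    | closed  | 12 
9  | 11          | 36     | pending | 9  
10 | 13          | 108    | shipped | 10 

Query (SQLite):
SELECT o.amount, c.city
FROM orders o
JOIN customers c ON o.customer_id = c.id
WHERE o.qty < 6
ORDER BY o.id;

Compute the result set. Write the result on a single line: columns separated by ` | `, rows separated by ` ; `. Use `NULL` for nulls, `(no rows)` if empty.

Each orders row matches the customers row where customer_id = customers.id.
Then keep rows with o.qty < 6.

103 | Jaipur ; 53 | Lima ; 91 | Lima ; 84 | Hanoi ; 213 | Jaipur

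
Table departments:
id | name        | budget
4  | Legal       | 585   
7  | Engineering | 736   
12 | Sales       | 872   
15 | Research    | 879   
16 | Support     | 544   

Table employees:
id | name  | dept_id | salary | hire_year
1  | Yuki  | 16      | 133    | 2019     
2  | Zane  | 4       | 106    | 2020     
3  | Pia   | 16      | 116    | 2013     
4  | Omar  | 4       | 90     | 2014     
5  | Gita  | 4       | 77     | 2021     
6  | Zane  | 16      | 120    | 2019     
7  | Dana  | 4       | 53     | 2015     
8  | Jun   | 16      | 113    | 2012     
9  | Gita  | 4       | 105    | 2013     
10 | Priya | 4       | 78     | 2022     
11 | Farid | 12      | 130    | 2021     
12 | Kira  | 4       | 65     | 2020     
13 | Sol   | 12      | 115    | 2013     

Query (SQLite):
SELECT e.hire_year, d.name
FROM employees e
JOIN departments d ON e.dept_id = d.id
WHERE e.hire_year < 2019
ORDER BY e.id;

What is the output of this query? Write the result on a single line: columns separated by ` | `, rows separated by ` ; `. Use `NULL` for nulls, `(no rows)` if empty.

2013 | Support ; 2014 | Legal ; 2015 | Legal ; 2012 | Support ; 2013 | Legal ; 2013 | Sales

Each employees row matches the departments row where dept_id = departments.id.
Then keep rows with e.hire_year < 2019.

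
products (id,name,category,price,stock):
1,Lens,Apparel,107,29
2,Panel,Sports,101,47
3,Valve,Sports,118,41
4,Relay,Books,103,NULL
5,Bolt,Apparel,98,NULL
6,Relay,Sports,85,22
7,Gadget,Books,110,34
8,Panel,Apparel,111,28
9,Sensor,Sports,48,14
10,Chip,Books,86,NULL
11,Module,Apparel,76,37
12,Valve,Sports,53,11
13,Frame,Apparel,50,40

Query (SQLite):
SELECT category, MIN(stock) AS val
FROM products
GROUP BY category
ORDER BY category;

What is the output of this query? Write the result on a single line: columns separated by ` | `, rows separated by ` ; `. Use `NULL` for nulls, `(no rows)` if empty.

Partition products by category; compute MIN(stock) within each group.
  Apparel: ids {1, 5, 8, 11, 13} → MIN(stock)=28
  Books: ids {4, 7, 10} → MIN(stock)=34
  Sports: ids {2, 3, 6, 9, 12} → MIN(stock)=11

Apparel | 28 ; Books | 34 ; Sports | 11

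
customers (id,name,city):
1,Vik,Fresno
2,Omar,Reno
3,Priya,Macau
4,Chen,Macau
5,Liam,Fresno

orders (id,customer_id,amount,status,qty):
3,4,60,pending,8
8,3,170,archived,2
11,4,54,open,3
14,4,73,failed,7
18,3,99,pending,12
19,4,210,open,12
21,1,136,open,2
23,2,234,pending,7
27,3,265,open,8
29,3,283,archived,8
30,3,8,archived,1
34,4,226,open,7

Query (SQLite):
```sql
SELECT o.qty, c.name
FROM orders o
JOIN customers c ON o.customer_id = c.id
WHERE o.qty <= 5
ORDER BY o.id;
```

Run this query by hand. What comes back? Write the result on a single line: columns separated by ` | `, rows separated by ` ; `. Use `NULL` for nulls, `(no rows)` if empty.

Each orders row matches the customers row where customer_id = customers.id.
Then keep rows with o.qty <= 5.

2 | Priya ; 3 | Chen ; 2 | Vik ; 1 | Priya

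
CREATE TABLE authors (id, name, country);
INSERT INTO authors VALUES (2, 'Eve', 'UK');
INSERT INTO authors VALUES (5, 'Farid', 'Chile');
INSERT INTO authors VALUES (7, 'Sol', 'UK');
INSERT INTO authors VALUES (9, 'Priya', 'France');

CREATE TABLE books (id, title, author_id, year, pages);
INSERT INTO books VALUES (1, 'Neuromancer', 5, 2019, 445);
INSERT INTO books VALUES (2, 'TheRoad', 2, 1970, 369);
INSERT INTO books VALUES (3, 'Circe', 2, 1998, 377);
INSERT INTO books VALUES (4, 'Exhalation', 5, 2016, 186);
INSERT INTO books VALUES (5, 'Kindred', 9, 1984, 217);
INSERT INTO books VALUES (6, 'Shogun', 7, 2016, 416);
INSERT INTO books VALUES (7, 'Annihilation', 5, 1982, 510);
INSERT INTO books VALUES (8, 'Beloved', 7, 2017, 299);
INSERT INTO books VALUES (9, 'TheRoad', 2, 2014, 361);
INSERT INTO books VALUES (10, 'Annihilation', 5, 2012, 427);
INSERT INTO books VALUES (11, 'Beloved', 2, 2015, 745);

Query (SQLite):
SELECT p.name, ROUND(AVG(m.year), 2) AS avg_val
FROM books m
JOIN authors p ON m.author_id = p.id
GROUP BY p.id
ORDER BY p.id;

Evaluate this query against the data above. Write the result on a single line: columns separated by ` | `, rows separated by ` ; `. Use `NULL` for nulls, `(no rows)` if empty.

Join each books row to its authors via author_id.
Group joined rows by authors.id; compute ROUND(AVG(m.year), 2) per group.
  2: ids {2, 3, 9, 11} → ROUND(AVG(m.year), 2)=1999.25
  5: ids {1, 4, 7, 10} → ROUND(AVG(m.year), 2)=2007.25
  7: ids {6, 8} → ROUND(AVG(m.year), 2)=2016.5
  9: ids {5} → ROUND(AVG(m.year), 2)=1984

Eve | 1999.25 ; Farid | 2007.25 ; Sol | 2016.5 ; Priya | 1984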